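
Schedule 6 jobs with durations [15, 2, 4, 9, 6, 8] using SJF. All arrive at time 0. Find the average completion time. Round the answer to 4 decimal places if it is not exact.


SJF order (ascending): [2, 4, 6, 8, 9, 15]
Completion times:
  Job 1: burst=2, C=2
  Job 2: burst=4, C=6
  Job 3: burst=6, C=12
  Job 4: burst=8, C=20
  Job 5: burst=9, C=29
  Job 6: burst=15, C=44
Average completion = 113/6 = 18.8333

18.8333


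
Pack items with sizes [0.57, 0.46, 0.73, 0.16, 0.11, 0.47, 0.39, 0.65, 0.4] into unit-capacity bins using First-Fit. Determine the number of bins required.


Place items sequentially using First-Fit:
  Item 0.57 -> new Bin 1
  Item 0.46 -> new Bin 2
  Item 0.73 -> new Bin 3
  Item 0.16 -> Bin 1 (now 0.73)
  Item 0.11 -> Bin 1 (now 0.84)
  Item 0.47 -> Bin 2 (now 0.93)
  Item 0.39 -> new Bin 4
  Item 0.65 -> new Bin 5
  Item 0.4 -> Bin 4 (now 0.79)
Total bins used = 5

5


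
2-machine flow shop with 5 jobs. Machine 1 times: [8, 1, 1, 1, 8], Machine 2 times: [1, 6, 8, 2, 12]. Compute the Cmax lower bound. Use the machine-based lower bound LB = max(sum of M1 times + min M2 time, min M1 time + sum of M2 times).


LB1 = sum(M1 times) + min(M2 times) = 19 + 1 = 20
LB2 = min(M1 times) + sum(M2 times) = 1 + 29 = 30
Lower bound = max(LB1, LB2) = max(20, 30) = 30

30


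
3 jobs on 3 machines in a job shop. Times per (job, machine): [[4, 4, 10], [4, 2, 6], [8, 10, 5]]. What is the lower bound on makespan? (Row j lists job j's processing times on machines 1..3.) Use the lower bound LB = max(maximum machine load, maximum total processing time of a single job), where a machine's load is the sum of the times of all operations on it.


Machine loads:
  Machine 1: 4 + 4 + 8 = 16
  Machine 2: 4 + 2 + 10 = 16
  Machine 3: 10 + 6 + 5 = 21
Max machine load = 21
Job totals:
  Job 1: 18
  Job 2: 12
  Job 3: 23
Max job total = 23
Lower bound = max(21, 23) = 23

23


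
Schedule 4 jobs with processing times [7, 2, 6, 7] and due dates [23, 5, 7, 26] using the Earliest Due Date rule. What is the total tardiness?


Sort by due date (EDD order): [(2, 5), (6, 7), (7, 23), (7, 26)]
Compute completion times and tardiness:
  Job 1: p=2, d=5, C=2, tardiness=max(0,2-5)=0
  Job 2: p=6, d=7, C=8, tardiness=max(0,8-7)=1
  Job 3: p=7, d=23, C=15, tardiness=max(0,15-23)=0
  Job 4: p=7, d=26, C=22, tardiness=max(0,22-26)=0
Total tardiness = 1

1


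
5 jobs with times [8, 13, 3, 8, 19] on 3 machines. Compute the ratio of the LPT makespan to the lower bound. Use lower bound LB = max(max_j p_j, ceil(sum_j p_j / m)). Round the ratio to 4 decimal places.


LPT order: [19, 13, 8, 8, 3]
Machine loads after assignment: [19, 16, 16]
LPT makespan = 19
Lower bound = max(max_job, ceil(total/3)) = max(19, 17) = 19
Ratio = 19 / 19 = 1.0

1.0


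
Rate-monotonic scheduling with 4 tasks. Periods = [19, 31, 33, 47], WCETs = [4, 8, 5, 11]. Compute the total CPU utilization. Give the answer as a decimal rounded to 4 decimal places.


Compute individual utilizations (exact fractions):
  Task 1: C/T = 4/19 (approx. 0.2105)
  Task 2: C/T = 8/31 (approx. 0.2581)
  Task 3: C/T = 5/33 (approx. 0.1515)
  Task 4: C/T = 11/47 (approx. 0.234)
Total utilization U = 4/19 + 8/31 + 5/33 + 11/47 = 780298/913539
Rounded to 4 decimal places: U = 0.8541
RM (Liu & Layland) bound for 4 tasks = 0.756828; compare with U = 780298/913539 (approx. 0.854149)
bound < U <= 1, so the RM sufficient condition is not met (inconclusive; an exact test such as response-time analysis is needed).

0.8541


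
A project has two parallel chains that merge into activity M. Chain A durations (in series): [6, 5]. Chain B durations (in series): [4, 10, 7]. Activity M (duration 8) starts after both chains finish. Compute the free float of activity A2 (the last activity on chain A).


ES(A2) = sum of predecessors on chain A = 6
EF(A2) = ES + duration = 6 + 5 = 11
Successor of A2 is M. ES(M) = max(sum(A), sum(B)) = max(11, 21) = 21
Free float = ES(successor) - EF(current) = 21 - 11 = 10

10


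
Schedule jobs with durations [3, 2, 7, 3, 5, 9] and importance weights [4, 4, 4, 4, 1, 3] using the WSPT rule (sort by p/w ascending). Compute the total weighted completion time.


Compute p/w ratios and sort ascending (WSPT): [(2, 4), (3, 4), (3, 4), (7, 4), (9, 3), (5, 1)]
Compute weighted completion times:
  Job (p=2,w=4): C=2, w*C=4*2=8
  Job (p=3,w=4): C=5, w*C=4*5=20
  Job (p=3,w=4): C=8, w*C=4*8=32
  Job (p=7,w=4): C=15, w*C=4*15=60
  Job (p=9,w=3): C=24, w*C=3*24=72
  Job (p=5,w=1): C=29, w*C=1*29=29
Total weighted completion time = 221

221


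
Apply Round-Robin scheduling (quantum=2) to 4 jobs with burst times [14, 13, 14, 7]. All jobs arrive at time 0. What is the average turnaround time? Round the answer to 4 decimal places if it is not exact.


Time quantum = 2
Execution trace:
  J1 runs 2 units, time = 2
  J2 runs 2 units, time = 4
  J3 runs 2 units, time = 6
  J4 runs 2 units, time = 8
  J1 runs 2 units, time = 10
  J2 runs 2 units, time = 12
  J3 runs 2 units, time = 14
  J4 runs 2 units, time = 16
  J1 runs 2 units, time = 18
  J2 runs 2 units, time = 20
  J3 runs 2 units, time = 22
  J4 runs 2 units, time = 24
  J1 runs 2 units, time = 26
  J2 runs 2 units, time = 28
  J3 runs 2 units, time = 30
  J4 runs 1 units, time = 31
  J1 runs 2 units, time = 33
  J2 runs 2 units, time = 35
  J3 runs 2 units, time = 37
  J1 runs 2 units, time = 39
  J2 runs 2 units, time = 41
  J3 runs 2 units, time = 43
  J1 runs 2 units, time = 45
  J2 runs 1 units, time = 46
  J3 runs 2 units, time = 48
Finish times: [45, 46, 48, 31]
Average turnaround = 170/4 = 42.5

42.5


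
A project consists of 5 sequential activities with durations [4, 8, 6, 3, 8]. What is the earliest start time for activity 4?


Activity 4 starts after activities 1 through 3 complete.
Predecessor durations: [4, 8, 6]
ES = 4 + 8 + 6 = 18

18


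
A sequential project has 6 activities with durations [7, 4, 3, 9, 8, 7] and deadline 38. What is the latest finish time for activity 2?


LF(activity 2) = deadline - sum of successor durations
Successors: activities 3 through 6 with durations [3, 9, 8, 7]
Sum of successor durations = 27
LF = 38 - 27 = 11

11


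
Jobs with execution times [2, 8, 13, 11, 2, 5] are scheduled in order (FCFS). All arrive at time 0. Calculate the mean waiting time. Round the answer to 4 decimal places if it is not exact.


FCFS order (as given): [2, 8, 13, 11, 2, 5]
Waiting times:
  Job 1: wait = 0
  Job 2: wait = 2
  Job 3: wait = 10
  Job 4: wait = 23
  Job 5: wait = 34
  Job 6: wait = 36
Sum of waiting times = 105
Average waiting time = 105/6 = 17.5

17.5


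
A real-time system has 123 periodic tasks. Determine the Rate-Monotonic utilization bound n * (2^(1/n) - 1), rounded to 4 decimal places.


Compute 2^(1/123) = 1.0056512513
Subtract 1: 1.0056512513 - 1 = 0.0056512513
Multiply by n: 123 * 0.0056512513 = 0.6951039099
Round to 4 dp: 0.6951

0.6951


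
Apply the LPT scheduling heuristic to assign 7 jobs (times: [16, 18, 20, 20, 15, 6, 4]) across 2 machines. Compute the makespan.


Sort jobs in decreasing order (LPT): [20, 20, 18, 16, 15, 6, 4]
Assign each job to the least loaded machine:
  Machine 1: jobs [20, 18, 6, 4], load = 48
  Machine 2: jobs [20, 16, 15], load = 51
Makespan = max load = 51

51


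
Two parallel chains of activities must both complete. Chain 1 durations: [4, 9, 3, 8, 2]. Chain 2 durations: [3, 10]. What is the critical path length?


Path A total = 4 + 9 + 3 + 8 + 2 = 26
Path B total = 3 + 10 = 13
Critical path = longest path = max(26, 13) = 26

26


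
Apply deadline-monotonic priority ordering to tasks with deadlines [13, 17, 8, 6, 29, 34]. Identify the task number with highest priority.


Sort tasks by relative deadline (ascending):
  Task 4: deadline = 6
  Task 3: deadline = 8
  Task 1: deadline = 13
  Task 2: deadline = 17
  Task 5: deadline = 29
  Task 6: deadline = 34
Priority order (highest first): [4, 3, 1, 2, 5, 6]
Highest priority task = 4

4


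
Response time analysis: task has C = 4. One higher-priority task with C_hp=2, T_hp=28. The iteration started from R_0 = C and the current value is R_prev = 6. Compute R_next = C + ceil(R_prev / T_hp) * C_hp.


R_next = C + ceil(R_prev / T_hp) * C_hp
ceil(6 / 28) = ceil(0.2143) = 1
Interference = 1 * 2 = 2
R_next = 4 + 2 = 6
R_next = R_prev, so the iteration has converged (response time = 6).

6


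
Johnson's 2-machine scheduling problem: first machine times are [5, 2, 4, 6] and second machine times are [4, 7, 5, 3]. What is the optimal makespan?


Apply Johnson's rule:
  Group 1 (a <= b): [(2, 2, 7), (3, 4, 5)]
  Group 2 (a > b): [(1, 5, 4), (4, 6, 3)]
Optimal job order: [2, 3, 1, 4]
Schedule:
  Job 2: M1 done at 2, M2 done at 9
  Job 3: M1 done at 6, M2 done at 14
  Job 1: M1 done at 11, M2 done at 18
  Job 4: M1 done at 17, M2 done at 21
Makespan = 21

21


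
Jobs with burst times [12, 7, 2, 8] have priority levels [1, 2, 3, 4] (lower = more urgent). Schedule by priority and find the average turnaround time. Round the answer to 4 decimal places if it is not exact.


Sort by priority (ascending = highest first):
Order: [(1, 12), (2, 7), (3, 2), (4, 8)]
Completion times:
  Priority 1, burst=12, C=12
  Priority 2, burst=7, C=19
  Priority 3, burst=2, C=21
  Priority 4, burst=8, C=29
Average turnaround = 81/4 = 20.25

20.25


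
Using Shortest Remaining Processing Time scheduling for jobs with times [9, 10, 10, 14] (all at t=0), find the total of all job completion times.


Since all jobs arrive at t=0, SRPT equals SPT ordering.
SPT order: [9, 10, 10, 14]
Completion times:
  Job 1: p=9, C=9
  Job 2: p=10, C=19
  Job 3: p=10, C=29
  Job 4: p=14, C=43
Total completion time = 9 + 19 + 29 + 43 = 100

100


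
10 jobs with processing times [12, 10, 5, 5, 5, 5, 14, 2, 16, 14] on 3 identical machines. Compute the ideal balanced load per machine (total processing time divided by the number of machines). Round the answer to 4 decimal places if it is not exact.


Total processing time = 12 + 10 + 5 + 5 + 5 + 5 + 14 + 2 + 16 + 14 = 88
Number of machines = 3
Ideal balanced load = 88 / 3 = 29.3333

29.3333


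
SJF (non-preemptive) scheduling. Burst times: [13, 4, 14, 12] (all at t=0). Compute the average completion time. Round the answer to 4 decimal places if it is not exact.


SJF order (ascending): [4, 12, 13, 14]
Completion times:
  Job 1: burst=4, C=4
  Job 2: burst=12, C=16
  Job 3: burst=13, C=29
  Job 4: burst=14, C=43
Average completion = 92/4 = 23.0

23.0


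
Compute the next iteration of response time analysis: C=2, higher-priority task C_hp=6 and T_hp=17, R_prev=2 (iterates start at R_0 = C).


R_next = C + ceil(R_prev / T_hp) * C_hp
ceil(2 / 17) = ceil(0.1176) = 1
Interference = 1 * 6 = 6
R_next = 2 + 6 = 8

8


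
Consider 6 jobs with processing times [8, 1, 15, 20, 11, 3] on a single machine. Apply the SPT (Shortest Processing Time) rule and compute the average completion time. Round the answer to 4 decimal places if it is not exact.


Sort jobs by processing time (SPT order): [1, 3, 8, 11, 15, 20]
Compute completion times sequentially:
  Job 1: processing = 1, completes at 1
  Job 2: processing = 3, completes at 4
  Job 3: processing = 8, completes at 12
  Job 4: processing = 11, completes at 23
  Job 5: processing = 15, completes at 38
  Job 6: processing = 20, completes at 58
Sum of completion times = 136
Average completion time = 136/6 = 22.6667

22.6667


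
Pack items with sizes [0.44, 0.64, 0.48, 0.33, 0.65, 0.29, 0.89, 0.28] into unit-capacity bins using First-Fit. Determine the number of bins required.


Place items sequentially using First-Fit:
  Item 0.44 -> new Bin 1
  Item 0.64 -> new Bin 2
  Item 0.48 -> Bin 1 (now 0.92)
  Item 0.33 -> Bin 2 (now 0.97)
  Item 0.65 -> new Bin 3
  Item 0.29 -> Bin 3 (now 0.94)
  Item 0.89 -> new Bin 4
  Item 0.28 -> new Bin 5
Total bins used = 5

5


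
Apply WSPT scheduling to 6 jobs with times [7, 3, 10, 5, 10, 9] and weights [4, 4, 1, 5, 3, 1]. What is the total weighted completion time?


Compute p/w ratios and sort ascending (WSPT): [(3, 4), (5, 5), (7, 4), (10, 3), (9, 1), (10, 1)]
Compute weighted completion times:
  Job (p=3,w=4): C=3, w*C=4*3=12
  Job (p=5,w=5): C=8, w*C=5*8=40
  Job (p=7,w=4): C=15, w*C=4*15=60
  Job (p=10,w=3): C=25, w*C=3*25=75
  Job (p=9,w=1): C=34, w*C=1*34=34
  Job (p=10,w=1): C=44, w*C=1*44=44
Total weighted completion time = 265

265


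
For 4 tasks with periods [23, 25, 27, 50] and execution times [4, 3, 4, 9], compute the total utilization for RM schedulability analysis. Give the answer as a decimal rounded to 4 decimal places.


Compute individual utilizations (exact fractions):
  Task 1: C/T = 4/23 (approx. 0.1739)
  Task 2: C/T = 3/25 (approx. 0.12)
  Task 3: C/T = 4/27 (approx. 0.1481)
  Task 4: C/T = 9/50 (approx. 0.18)
Total utilization U = 4/23 + 3/25 + 4/27 + 9/50 = 3863/6210
Rounded to 4 decimal places: U = 0.6221
RM (Liu & Layland) bound for 4 tasks = 0.756828; compare with U = 3863/6210 (approx. 0.622061)
U <= bound, so schedulable by RM sufficient condition.

0.6221


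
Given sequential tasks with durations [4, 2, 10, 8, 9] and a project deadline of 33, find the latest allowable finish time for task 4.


LF(activity 4) = deadline - sum of successor durations
Successors: activities 5 through 5 with durations [9]
Sum of successor durations = 9
LF = 33 - 9 = 24

24


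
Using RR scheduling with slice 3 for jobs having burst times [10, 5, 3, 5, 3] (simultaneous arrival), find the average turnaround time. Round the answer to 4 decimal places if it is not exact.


Time quantum = 3
Execution trace:
  J1 runs 3 units, time = 3
  J2 runs 3 units, time = 6
  J3 runs 3 units, time = 9
  J4 runs 3 units, time = 12
  J5 runs 3 units, time = 15
  J1 runs 3 units, time = 18
  J2 runs 2 units, time = 20
  J4 runs 2 units, time = 22
  J1 runs 3 units, time = 25
  J1 runs 1 units, time = 26
Finish times: [26, 20, 9, 22, 15]
Average turnaround = 92/5 = 18.4

18.4


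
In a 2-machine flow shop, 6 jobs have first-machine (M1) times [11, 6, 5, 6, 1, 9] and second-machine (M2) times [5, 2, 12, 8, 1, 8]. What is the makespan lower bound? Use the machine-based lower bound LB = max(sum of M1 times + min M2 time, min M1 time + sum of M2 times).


LB1 = sum(M1 times) + min(M2 times) = 38 + 1 = 39
LB2 = min(M1 times) + sum(M2 times) = 1 + 36 = 37
Lower bound = max(LB1, LB2) = max(39, 37) = 39

39


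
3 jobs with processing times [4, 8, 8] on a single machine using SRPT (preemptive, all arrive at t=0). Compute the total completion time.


Since all jobs arrive at t=0, SRPT equals SPT ordering.
SPT order: [4, 8, 8]
Completion times:
  Job 1: p=4, C=4
  Job 2: p=8, C=12
  Job 3: p=8, C=20
Total completion time = 4 + 12 + 20 = 36

36


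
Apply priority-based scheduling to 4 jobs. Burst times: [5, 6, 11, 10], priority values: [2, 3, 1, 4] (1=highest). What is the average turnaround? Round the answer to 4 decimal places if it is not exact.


Sort by priority (ascending = highest first):
Order: [(1, 11), (2, 5), (3, 6), (4, 10)]
Completion times:
  Priority 1, burst=11, C=11
  Priority 2, burst=5, C=16
  Priority 3, burst=6, C=22
  Priority 4, burst=10, C=32
Average turnaround = 81/4 = 20.25

20.25


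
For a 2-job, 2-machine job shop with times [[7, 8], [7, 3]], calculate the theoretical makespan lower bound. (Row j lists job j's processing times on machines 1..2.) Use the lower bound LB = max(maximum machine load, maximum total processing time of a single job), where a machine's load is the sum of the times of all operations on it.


Machine loads:
  Machine 1: 7 + 7 = 14
  Machine 2: 8 + 3 = 11
Max machine load = 14
Job totals:
  Job 1: 15
  Job 2: 10
Max job total = 15
Lower bound = max(14, 15) = 15

15


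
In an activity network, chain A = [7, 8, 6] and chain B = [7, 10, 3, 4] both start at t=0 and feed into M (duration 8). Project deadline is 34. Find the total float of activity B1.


Forward pass: ES(B1) = sum of predecessors on chain B = 0
EF = ES + duration = 0 + 7 = 7
Backward pass: LF(M) = deadline = 34; LS(M) = 34 - 8 = 26
LF(B1) = LS(M) - sum(successors on chain B) = 26 - 17 = 9
LS = LF - duration = 9 - 7 = 2
Total float = LS - ES = 2 - 0 = 2

2


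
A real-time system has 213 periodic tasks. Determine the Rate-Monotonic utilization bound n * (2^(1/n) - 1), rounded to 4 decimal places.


Compute 2^(1/213) = 1.0032595128
Subtract 1: 1.0032595128 - 1 = 0.0032595128
Multiply by n: 213 * 0.0032595128 = 0.6942762264
Round to 4 dp: 0.6943

0.6943


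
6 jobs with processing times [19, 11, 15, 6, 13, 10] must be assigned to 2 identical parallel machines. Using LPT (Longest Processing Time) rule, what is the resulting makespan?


Sort jobs in decreasing order (LPT): [19, 15, 13, 11, 10, 6]
Assign each job to the least loaded machine:
  Machine 1: jobs [19, 11, 6], load = 36
  Machine 2: jobs [15, 13, 10], load = 38
Makespan = max load = 38

38


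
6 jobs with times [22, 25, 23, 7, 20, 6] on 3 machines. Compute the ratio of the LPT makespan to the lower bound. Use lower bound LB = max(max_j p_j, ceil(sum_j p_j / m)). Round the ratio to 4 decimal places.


LPT order: [25, 23, 22, 20, 7, 6]
Machine loads after assignment: [31, 30, 42]
LPT makespan = 42
Lower bound = max(max_job, ceil(total/3)) = max(25, 35) = 35
Ratio = 42 / 35 = 1.2

1.2


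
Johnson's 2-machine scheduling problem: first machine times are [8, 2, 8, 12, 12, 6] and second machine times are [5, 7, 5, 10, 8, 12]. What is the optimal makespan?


Apply Johnson's rule:
  Group 1 (a <= b): [(2, 2, 7), (6, 6, 12)]
  Group 2 (a > b): [(4, 12, 10), (5, 12, 8), (1, 8, 5), (3, 8, 5)]
Optimal job order: [2, 6, 4, 5, 1, 3]
Schedule:
  Job 2: M1 done at 2, M2 done at 9
  Job 6: M1 done at 8, M2 done at 21
  Job 4: M1 done at 20, M2 done at 31
  Job 5: M1 done at 32, M2 done at 40
  Job 1: M1 done at 40, M2 done at 45
  Job 3: M1 done at 48, M2 done at 53
Makespan = 53

53


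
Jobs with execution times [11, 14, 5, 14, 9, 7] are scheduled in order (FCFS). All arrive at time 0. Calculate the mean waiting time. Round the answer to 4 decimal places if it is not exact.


FCFS order (as given): [11, 14, 5, 14, 9, 7]
Waiting times:
  Job 1: wait = 0
  Job 2: wait = 11
  Job 3: wait = 25
  Job 4: wait = 30
  Job 5: wait = 44
  Job 6: wait = 53
Sum of waiting times = 163
Average waiting time = 163/6 = 27.1667

27.1667


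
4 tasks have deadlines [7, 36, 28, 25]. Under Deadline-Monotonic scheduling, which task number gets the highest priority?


Sort tasks by relative deadline (ascending):
  Task 1: deadline = 7
  Task 4: deadline = 25
  Task 3: deadline = 28
  Task 2: deadline = 36
Priority order (highest first): [1, 4, 3, 2]
Highest priority task = 1

1


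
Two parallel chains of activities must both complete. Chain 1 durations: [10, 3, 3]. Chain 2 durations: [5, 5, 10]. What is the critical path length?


Path A total = 10 + 3 + 3 = 16
Path B total = 5 + 5 + 10 = 20
Critical path = longest path = max(16, 20) = 20

20


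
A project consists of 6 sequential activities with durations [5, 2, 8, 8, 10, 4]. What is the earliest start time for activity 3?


Activity 3 starts after activities 1 through 2 complete.
Predecessor durations: [5, 2]
ES = 5 + 2 = 7

7


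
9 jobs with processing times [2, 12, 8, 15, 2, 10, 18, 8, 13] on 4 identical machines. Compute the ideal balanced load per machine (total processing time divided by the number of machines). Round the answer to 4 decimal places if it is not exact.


Total processing time = 2 + 12 + 8 + 15 + 2 + 10 + 18 + 8 + 13 = 88
Number of machines = 4
Ideal balanced load = 88 / 4 = 22.0

22.0


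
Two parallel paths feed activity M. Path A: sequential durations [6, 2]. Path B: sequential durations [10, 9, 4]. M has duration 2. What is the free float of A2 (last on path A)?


ES(A2) = sum of predecessors on chain A = 6
EF(A2) = ES + duration = 6 + 2 = 8
Successor of A2 is M. ES(M) = max(sum(A), sum(B)) = max(8, 23) = 23
Free float = ES(successor) - EF(current) = 23 - 8 = 15

15


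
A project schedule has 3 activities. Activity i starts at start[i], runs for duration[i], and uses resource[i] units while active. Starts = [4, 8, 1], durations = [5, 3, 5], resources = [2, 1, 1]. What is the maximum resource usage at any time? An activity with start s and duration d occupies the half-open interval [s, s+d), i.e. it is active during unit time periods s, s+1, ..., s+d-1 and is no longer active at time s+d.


Each activity i is active on [start_i, start_i + duration_i).
Compute total resource usage per time slot:
  t=0: active resources = [], total = 0
  t=1: active resources = [1], total = 1
  t=2: active resources = [1], total = 1
  t=3: active resources = [1], total = 1
  t=4: active resources = [2, 1], total = 3
  t=5: active resources = [2, 1], total = 3
  t=6: active resources = [2], total = 2
  t=7: active resources = [2], total = 2
  t=8: active resources = [2, 1], total = 3
  t=9: active resources = [1], total = 1
  t=10: active resources = [1], total = 1
Peak resource demand = 3

3


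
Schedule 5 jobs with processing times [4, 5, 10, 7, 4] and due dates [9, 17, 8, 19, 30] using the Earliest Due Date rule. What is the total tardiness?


Sort by due date (EDD order): [(10, 8), (4, 9), (5, 17), (7, 19), (4, 30)]
Compute completion times and tardiness:
  Job 1: p=10, d=8, C=10, tardiness=max(0,10-8)=2
  Job 2: p=4, d=9, C=14, tardiness=max(0,14-9)=5
  Job 3: p=5, d=17, C=19, tardiness=max(0,19-17)=2
  Job 4: p=7, d=19, C=26, tardiness=max(0,26-19)=7
  Job 5: p=4, d=30, C=30, tardiness=max(0,30-30)=0
Total tardiness = 16

16


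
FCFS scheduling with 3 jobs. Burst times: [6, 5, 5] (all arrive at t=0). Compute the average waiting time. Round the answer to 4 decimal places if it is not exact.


FCFS order (as given): [6, 5, 5]
Waiting times:
  Job 1: wait = 0
  Job 2: wait = 6
  Job 3: wait = 11
Sum of waiting times = 17
Average waiting time = 17/3 = 5.6667

5.6667


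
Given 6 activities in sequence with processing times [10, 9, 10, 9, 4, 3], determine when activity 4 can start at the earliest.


Activity 4 starts after activities 1 through 3 complete.
Predecessor durations: [10, 9, 10]
ES = 10 + 9 + 10 = 29

29


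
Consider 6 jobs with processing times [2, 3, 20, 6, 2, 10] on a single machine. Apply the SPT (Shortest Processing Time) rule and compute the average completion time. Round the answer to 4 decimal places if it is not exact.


Sort jobs by processing time (SPT order): [2, 2, 3, 6, 10, 20]
Compute completion times sequentially:
  Job 1: processing = 2, completes at 2
  Job 2: processing = 2, completes at 4
  Job 3: processing = 3, completes at 7
  Job 4: processing = 6, completes at 13
  Job 5: processing = 10, completes at 23
  Job 6: processing = 20, completes at 43
Sum of completion times = 92
Average completion time = 92/6 = 15.3333

15.3333


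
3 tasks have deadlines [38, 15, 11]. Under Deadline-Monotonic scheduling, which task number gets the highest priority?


Sort tasks by relative deadline (ascending):
  Task 3: deadline = 11
  Task 2: deadline = 15
  Task 1: deadline = 38
Priority order (highest first): [3, 2, 1]
Highest priority task = 3

3


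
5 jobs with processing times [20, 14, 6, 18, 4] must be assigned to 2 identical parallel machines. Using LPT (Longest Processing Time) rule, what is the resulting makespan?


Sort jobs in decreasing order (LPT): [20, 18, 14, 6, 4]
Assign each job to the least loaded machine:
  Machine 1: jobs [20, 6, 4], load = 30
  Machine 2: jobs [18, 14], load = 32
Makespan = max load = 32

32


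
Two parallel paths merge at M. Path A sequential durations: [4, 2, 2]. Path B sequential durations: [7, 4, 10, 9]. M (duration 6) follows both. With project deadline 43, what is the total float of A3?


Forward pass: ES(A3) = sum of predecessors on chain A = 6
EF = ES + duration = 6 + 2 = 8
Backward pass: LF(M) = deadline = 43; LS(M) = 43 - 6 = 37
LF(A3) = LS(M) - sum(successors on chain A) = 37 - 0 = 37
LS = LF - duration = 37 - 2 = 35
Total float = LS - ES = 35 - 6 = 29

29


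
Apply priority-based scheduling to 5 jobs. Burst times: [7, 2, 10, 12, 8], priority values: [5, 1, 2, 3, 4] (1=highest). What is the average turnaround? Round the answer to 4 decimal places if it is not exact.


Sort by priority (ascending = highest first):
Order: [(1, 2), (2, 10), (3, 12), (4, 8), (5, 7)]
Completion times:
  Priority 1, burst=2, C=2
  Priority 2, burst=10, C=12
  Priority 3, burst=12, C=24
  Priority 4, burst=8, C=32
  Priority 5, burst=7, C=39
Average turnaround = 109/5 = 21.8

21.8


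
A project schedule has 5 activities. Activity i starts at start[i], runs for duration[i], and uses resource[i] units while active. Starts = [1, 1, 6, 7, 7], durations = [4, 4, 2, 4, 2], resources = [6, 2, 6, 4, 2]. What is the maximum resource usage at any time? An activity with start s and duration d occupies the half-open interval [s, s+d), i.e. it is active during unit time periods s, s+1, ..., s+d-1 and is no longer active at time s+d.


Each activity i is active on [start_i, start_i + duration_i).
Compute total resource usage per time slot:
  t=0: active resources = [], total = 0
  t=1: active resources = [6, 2], total = 8
  t=2: active resources = [6, 2], total = 8
  t=3: active resources = [6, 2], total = 8
  t=4: active resources = [6, 2], total = 8
  t=5: active resources = [], total = 0
  t=6: active resources = [6], total = 6
  t=7: active resources = [6, 4, 2], total = 12
  t=8: active resources = [4, 2], total = 6
  t=9: active resources = [4], total = 4
  t=10: active resources = [4], total = 4
Peak resource demand = 12

12


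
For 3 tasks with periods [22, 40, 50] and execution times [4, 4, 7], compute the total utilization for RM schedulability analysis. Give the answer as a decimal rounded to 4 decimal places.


Compute individual utilizations (exact fractions):
  Task 1: C/T = 4/22 = 2/11 (approx. 0.1818)
  Task 2: C/T = 4/40 = 1/10 (approx. 0.1)
  Task 3: C/T = 7/50 (approx. 0.14)
Total utilization U = 2/11 + 1/10 + 7/50 = 116/275
Rounded to 4 decimal places: U = 0.4218
RM (Liu & Layland) bound for 3 tasks = 0.779763; compare with U = 116/275 (approx. 0.421818)
U <= bound, so schedulable by RM sufficient condition.

0.4218


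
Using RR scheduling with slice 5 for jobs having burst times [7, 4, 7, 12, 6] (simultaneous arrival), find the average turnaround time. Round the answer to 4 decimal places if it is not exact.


Time quantum = 5
Execution trace:
  J1 runs 5 units, time = 5
  J2 runs 4 units, time = 9
  J3 runs 5 units, time = 14
  J4 runs 5 units, time = 19
  J5 runs 5 units, time = 24
  J1 runs 2 units, time = 26
  J3 runs 2 units, time = 28
  J4 runs 5 units, time = 33
  J5 runs 1 units, time = 34
  J4 runs 2 units, time = 36
Finish times: [26, 9, 28, 36, 34]
Average turnaround = 133/5 = 26.6

26.6


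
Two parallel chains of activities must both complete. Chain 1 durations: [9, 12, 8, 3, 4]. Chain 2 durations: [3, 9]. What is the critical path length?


Path A total = 9 + 12 + 8 + 3 + 4 = 36
Path B total = 3 + 9 = 12
Critical path = longest path = max(36, 12) = 36

36


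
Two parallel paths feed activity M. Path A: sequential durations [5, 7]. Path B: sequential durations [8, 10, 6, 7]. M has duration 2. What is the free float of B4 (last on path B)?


ES(B4) = sum of predecessors on chain B = 24
EF(B4) = ES + duration = 24 + 7 = 31
Successor of B4 is M. ES(M) = max(sum(A), sum(B)) = max(12, 31) = 31
Free float = ES(successor) - EF(current) = 31 - 31 = 0

0


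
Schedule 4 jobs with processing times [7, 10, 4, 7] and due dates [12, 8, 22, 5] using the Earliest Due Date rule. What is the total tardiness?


Sort by due date (EDD order): [(7, 5), (10, 8), (7, 12), (4, 22)]
Compute completion times and tardiness:
  Job 1: p=7, d=5, C=7, tardiness=max(0,7-5)=2
  Job 2: p=10, d=8, C=17, tardiness=max(0,17-8)=9
  Job 3: p=7, d=12, C=24, tardiness=max(0,24-12)=12
  Job 4: p=4, d=22, C=28, tardiness=max(0,28-22)=6
Total tardiness = 29

29


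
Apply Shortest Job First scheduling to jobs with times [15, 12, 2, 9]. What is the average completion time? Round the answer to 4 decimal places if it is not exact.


SJF order (ascending): [2, 9, 12, 15]
Completion times:
  Job 1: burst=2, C=2
  Job 2: burst=9, C=11
  Job 3: burst=12, C=23
  Job 4: burst=15, C=38
Average completion = 74/4 = 18.5

18.5


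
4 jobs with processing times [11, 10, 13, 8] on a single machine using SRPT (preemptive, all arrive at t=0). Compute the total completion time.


Since all jobs arrive at t=0, SRPT equals SPT ordering.
SPT order: [8, 10, 11, 13]
Completion times:
  Job 1: p=8, C=8
  Job 2: p=10, C=18
  Job 3: p=11, C=29
  Job 4: p=13, C=42
Total completion time = 8 + 18 + 29 + 42 = 97

97


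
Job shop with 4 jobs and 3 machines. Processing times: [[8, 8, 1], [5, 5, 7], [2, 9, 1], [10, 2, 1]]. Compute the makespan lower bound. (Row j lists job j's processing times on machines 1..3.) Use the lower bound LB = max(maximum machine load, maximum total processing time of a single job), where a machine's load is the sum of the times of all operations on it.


Machine loads:
  Machine 1: 8 + 5 + 2 + 10 = 25
  Machine 2: 8 + 5 + 9 + 2 = 24
  Machine 3: 1 + 7 + 1 + 1 = 10
Max machine load = 25
Job totals:
  Job 1: 17
  Job 2: 17
  Job 3: 12
  Job 4: 13
Max job total = 17
Lower bound = max(25, 17) = 25

25


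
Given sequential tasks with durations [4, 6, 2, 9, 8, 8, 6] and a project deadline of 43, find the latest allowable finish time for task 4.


LF(activity 4) = deadline - sum of successor durations
Successors: activities 5 through 7 with durations [8, 8, 6]
Sum of successor durations = 22
LF = 43 - 22 = 21

21


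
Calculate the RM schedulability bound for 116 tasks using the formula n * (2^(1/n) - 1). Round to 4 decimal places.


Compute 2^(1/116) = 1.0059932951
Subtract 1: 1.0059932951 - 1 = 0.0059932951
Multiply by n: 116 * 0.0059932951 = 0.6952222316
Round to 4 dp: 0.6952

0.6952


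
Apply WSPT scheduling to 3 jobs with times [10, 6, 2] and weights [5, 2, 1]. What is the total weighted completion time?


Compute p/w ratios and sort ascending (WSPT): [(10, 5), (2, 1), (6, 2)]
Compute weighted completion times:
  Job (p=10,w=5): C=10, w*C=5*10=50
  Job (p=2,w=1): C=12, w*C=1*12=12
  Job (p=6,w=2): C=18, w*C=2*18=36
Total weighted completion time = 98

98


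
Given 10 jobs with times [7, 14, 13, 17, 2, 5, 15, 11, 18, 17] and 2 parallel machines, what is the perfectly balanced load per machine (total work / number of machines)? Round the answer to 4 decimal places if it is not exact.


Total processing time = 7 + 14 + 13 + 17 + 2 + 5 + 15 + 11 + 18 + 17 = 119
Number of machines = 2
Ideal balanced load = 119 / 2 = 59.5

59.5


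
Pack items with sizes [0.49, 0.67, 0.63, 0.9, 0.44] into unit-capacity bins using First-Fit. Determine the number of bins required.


Place items sequentially using First-Fit:
  Item 0.49 -> new Bin 1
  Item 0.67 -> new Bin 2
  Item 0.63 -> new Bin 3
  Item 0.9 -> new Bin 4
  Item 0.44 -> Bin 1 (now 0.93)
Total bins used = 4

4


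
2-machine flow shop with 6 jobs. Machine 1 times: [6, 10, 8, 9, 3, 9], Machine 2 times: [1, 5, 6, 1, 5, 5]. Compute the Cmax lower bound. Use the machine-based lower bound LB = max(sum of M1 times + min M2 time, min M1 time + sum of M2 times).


LB1 = sum(M1 times) + min(M2 times) = 45 + 1 = 46
LB2 = min(M1 times) + sum(M2 times) = 3 + 23 = 26
Lower bound = max(LB1, LB2) = max(46, 26) = 46

46


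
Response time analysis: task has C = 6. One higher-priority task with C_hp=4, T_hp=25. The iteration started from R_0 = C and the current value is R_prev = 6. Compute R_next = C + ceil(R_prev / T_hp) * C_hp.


R_next = C + ceil(R_prev / T_hp) * C_hp
ceil(6 / 25) = ceil(0.24) = 1
Interference = 1 * 4 = 4
R_next = 6 + 4 = 10

10


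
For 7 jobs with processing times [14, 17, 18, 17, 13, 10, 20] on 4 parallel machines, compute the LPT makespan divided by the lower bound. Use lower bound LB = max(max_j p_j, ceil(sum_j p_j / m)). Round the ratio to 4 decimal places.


LPT order: [20, 18, 17, 17, 14, 13, 10]
Machine loads after assignment: [20, 28, 31, 30]
LPT makespan = 31
Lower bound = max(max_job, ceil(total/4)) = max(20, 28) = 28
Ratio = 31 / 28 = 1.1071

1.1071


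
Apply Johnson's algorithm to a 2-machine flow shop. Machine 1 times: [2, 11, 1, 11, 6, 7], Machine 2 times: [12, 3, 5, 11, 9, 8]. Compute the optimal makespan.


Apply Johnson's rule:
  Group 1 (a <= b): [(3, 1, 5), (1, 2, 12), (5, 6, 9), (6, 7, 8), (4, 11, 11)]
  Group 2 (a > b): [(2, 11, 3)]
Optimal job order: [3, 1, 5, 6, 4, 2]
Schedule:
  Job 3: M1 done at 1, M2 done at 6
  Job 1: M1 done at 3, M2 done at 18
  Job 5: M1 done at 9, M2 done at 27
  Job 6: M1 done at 16, M2 done at 35
  Job 4: M1 done at 27, M2 done at 46
  Job 2: M1 done at 38, M2 done at 49
Makespan = 49

49


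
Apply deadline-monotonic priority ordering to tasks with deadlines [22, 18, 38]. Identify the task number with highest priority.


Sort tasks by relative deadline (ascending):
  Task 2: deadline = 18
  Task 1: deadline = 22
  Task 3: deadline = 38
Priority order (highest first): [2, 1, 3]
Highest priority task = 2

2


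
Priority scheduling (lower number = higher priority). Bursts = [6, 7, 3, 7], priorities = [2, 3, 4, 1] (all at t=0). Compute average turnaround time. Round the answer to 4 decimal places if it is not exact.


Sort by priority (ascending = highest first):
Order: [(1, 7), (2, 6), (3, 7), (4, 3)]
Completion times:
  Priority 1, burst=7, C=7
  Priority 2, burst=6, C=13
  Priority 3, burst=7, C=20
  Priority 4, burst=3, C=23
Average turnaround = 63/4 = 15.75

15.75


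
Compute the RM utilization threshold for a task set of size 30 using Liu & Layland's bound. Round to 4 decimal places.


Compute 2^(1/30) = 1.0233738920
Subtract 1: 1.0233738920 - 1 = 0.0233738920
Multiply by n: 30 * 0.0233738920 = 0.7012167600
Round to 4 dp: 0.7012

0.7012


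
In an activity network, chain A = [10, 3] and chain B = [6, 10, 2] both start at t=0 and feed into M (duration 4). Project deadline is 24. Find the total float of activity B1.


Forward pass: ES(B1) = sum of predecessors on chain B = 0
EF = ES + duration = 0 + 6 = 6
Backward pass: LF(M) = deadline = 24; LS(M) = 24 - 4 = 20
LF(B1) = LS(M) - sum(successors on chain B) = 20 - 12 = 8
LS = LF - duration = 8 - 6 = 2
Total float = LS - ES = 2 - 0 = 2

2


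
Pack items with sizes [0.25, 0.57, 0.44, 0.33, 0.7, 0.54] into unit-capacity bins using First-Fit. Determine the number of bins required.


Place items sequentially using First-Fit:
  Item 0.25 -> new Bin 1
  Item 0.57 -> Bin 1 (now 0.82)
  Item 0.44 -> new Bin 2
  Item 0.33 -> Bin 2 (now 0.77)
  Item 0.7 -> new Bin 3
  Item 0.54 -> new Bin 4
Total bins used = 4

4


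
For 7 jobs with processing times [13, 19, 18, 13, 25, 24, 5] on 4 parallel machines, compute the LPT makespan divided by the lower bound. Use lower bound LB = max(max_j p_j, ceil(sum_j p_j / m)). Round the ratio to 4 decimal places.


LPT order: [25, 24, 19, 18, 13, 13, 5]
Machine loads after assignment: [25, 29, 32, 31]
LPT makespan = 32
Lower bound = max(max_job, ceil(total/4)) = max(25, 30) = 30
Ratio = 32 / 30 = 1.0667

1.0667


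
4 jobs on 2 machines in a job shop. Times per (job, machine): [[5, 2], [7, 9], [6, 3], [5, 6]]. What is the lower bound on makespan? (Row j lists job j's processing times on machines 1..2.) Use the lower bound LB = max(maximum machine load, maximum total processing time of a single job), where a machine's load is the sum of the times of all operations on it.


Machine loads:
  Machine 1: 5 + 7 + 6 + 5 = 23
  Machine 2: 2 + 9 + 3 + 6 = 20
Max machine load = 23
Job totals:
  Job 1: 7
  Job 2: 16
  Job 3: 9
  Job 4: 11
Max job total = 16
Lower bound = max(23, 16) = 23

23


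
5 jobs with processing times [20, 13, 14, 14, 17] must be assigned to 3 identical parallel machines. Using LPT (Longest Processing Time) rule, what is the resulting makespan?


Sort jobs in decreasing order (LPT): [20, 17, 14, 14, 13]
Assign each job to the least loaded machine:
  Machine 1: jobs [20], load = 20
  Machine 2: jobs [17, 13], load = 30
  Machine 3: jobs [14, 14], load = 28
Makespan = max load = 30

30


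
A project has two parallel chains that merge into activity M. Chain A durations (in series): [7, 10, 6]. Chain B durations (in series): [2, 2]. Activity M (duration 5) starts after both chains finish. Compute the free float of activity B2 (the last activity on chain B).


ES(B2) = sum of predecessors on chain B = 2
EF(B2) = ES + duration = 2 + 2 = 4
Successor of B2 is M. ES(M) = max(sum(A), sum(B)) = max(23, 4) = 23
Free float = ES(successor) - EF(current) = 23 - 4 = 19

19


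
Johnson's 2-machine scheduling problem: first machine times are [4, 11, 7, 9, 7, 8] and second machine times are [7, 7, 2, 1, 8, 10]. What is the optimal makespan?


Apply Johnson's rule:
  Group 1 (a <= b): [(1, 4, 7), (5, 7, 8), (6, 8, 10)]
  Group 2 (a > b): [(2, 11, 7), (3, 7, 2), (4, 9, 1)]
Optimal job order: [1, 5, 6, 2, 3, 4]
Schedule:
  Job 1: M1 done at 4, M2 done at 11
  Job 5: M1 done at 11, M2 done at 19
  Job 6: M1 done at 19, M2 done at 29
  Job 2: M1 done at 30, M2 done at 37
  Job 3: M1 done at 37, M2 done at 39
  Job 4: M1 done at 46, M2 done at 47
Makespan = 47

47


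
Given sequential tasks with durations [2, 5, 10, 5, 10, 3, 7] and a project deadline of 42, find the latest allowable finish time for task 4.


LF(activity 4) = deadline - sum of successor durations
Successors: activities 5 through 7 with durations [10, 3, 7]
Sum of successor durations = 20
LF = 42 - 20 = 22

22


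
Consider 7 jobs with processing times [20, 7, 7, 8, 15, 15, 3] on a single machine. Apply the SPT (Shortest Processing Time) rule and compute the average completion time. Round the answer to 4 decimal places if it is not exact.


Sort jobs by processing time (SPT order): [3, 7, 7, 8, 15, 15, 20]
Compute completion times sequentially:
  Job 1: processing = 3, completes at 3
  Job 2: processing = 7, completes at 10
  Job 3: processing = 7, completes at 17
  Job 4: processing = 8, completes at 25
  Job 5: processing = 15, completes at 40
  Job 6: processing = 15, completes at 55
  Job 7: processing = 20, completes at 75
Sum of completion times = 225
Average completion time = 225/7 = 32.1429

32.1429


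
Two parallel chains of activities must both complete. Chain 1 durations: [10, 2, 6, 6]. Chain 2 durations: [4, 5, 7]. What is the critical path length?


Path A total = 10 + 2 + 6 + 6 = 24
Path B total = 4 + 5 + 7 = 16
Critical path = longest path = max(24, 16) = 24

24


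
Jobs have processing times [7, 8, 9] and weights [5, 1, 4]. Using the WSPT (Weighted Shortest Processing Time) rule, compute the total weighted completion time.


Compute p/w ratios and sort ascending (WSPT): [(7, 5), (9, 4), (8, 1)]
Compute weighted completion times:
  Job (p=7,w=5): C=7, w*C=5*7=35
  Job (p=9,w=4): C=16, w*C=4*16=64
  Job (p=8,w=1): C=24, w*C=1*24=24
Total weighted completion time = 123

123


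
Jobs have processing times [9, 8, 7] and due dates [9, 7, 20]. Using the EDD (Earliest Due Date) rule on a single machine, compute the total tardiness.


Sort by due date (EDD order): [(8, 7), (9, 9), (7, 20)]
Compute completion times and tardiness:
  Job 1: p=8, d=7, C=8, tardiness=max(0,8-7)=1
  Job 2: p=9, d=9, C=17, tardiness=max(0,17-9)=8
  Job 3: p=7, d=20, C=24, tardiness=max(0,24-20)=4
Total tardiness = 13

13


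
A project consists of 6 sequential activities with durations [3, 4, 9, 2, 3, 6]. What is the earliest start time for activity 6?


Activity 6 starts after activities 1 through 5 complete.
Predecessor durations: [3, 4, 9, 2, 3]
ES = 3 + 4 + 9 + 2 + 3 = 21

21


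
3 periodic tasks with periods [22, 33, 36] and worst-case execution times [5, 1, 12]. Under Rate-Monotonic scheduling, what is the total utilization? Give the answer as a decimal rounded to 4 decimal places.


Compute individual utilizations (exact fractions):
  Task 1: C/T = 5/22 (approx. 0.2273)
  Task 2: C/T = 1/33 (approx. 0.0303)
  Task 3: C/T = 12/36 = 1/3 (approx. 0.3333)
Total utilization U = 5/22 + 1/33 + 1/3 = 13/22
Rounded to 4 decimal places: U = 0.5909
RM (Liu & Layland) bound for 3 tasks = 0.779763; compare with U = 13/22 (approx. 0.590909)
U <= bound, so schedulable by RM sufficient condition.

0.5909
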